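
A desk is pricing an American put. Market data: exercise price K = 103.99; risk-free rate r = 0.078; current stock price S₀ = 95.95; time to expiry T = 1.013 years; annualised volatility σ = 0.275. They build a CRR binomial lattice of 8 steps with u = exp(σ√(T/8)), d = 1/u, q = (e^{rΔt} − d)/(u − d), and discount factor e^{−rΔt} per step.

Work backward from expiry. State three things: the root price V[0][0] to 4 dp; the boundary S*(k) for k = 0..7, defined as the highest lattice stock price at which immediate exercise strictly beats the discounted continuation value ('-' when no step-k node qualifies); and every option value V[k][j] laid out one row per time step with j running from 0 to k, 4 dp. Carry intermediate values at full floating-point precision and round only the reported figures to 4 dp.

Δt=0.12662  u=1.10281  d=0.90678  q=0.52619  discount=0.99017
step 8 (expiry): payoffs max(K−S,0) = 60.1314 50.6501 39.1191 25.0954 8.0400 0.0000 0.0000 0.0000 0.0000
step 7: (k=7,j=0): S=48.3675, (K−S)⁺=55.6225, hold=54.6005 ⇒ V=55.6225 exercise | (k=7,j=1): S=58.8235, (K−S)⁺=45.1665, hold=44.1445 ⇒ V=45.1665 exercise | (k=7,j=2): S=71.5399, (K−S)⁺=32.4501, hold=31.4280 ⇒ V=32.4501 exercise | (k=7,j=3): S=87.0054, (K−S)⁺=16.9846, hold=15.9626 ⇒ V=16.9846 exercise | (k=7,j=4): S=105.8142, (K−S)⁺=0.0000, hold=3.7720 ⇒ V=3.7720 continue | (k=7,j=5): S=128.6890, (K−S)⁺=0.0000, hold=0.0000 ⇒ V=0.0000 continue | (k=7,j=6): S=156.5089, (K−S)⁺=0.0000, hold=0.0000 ⇒ V=0.0000 continue | (k=7,j=7): S=190.3429, (K−S)⁺=0.0000, hold=0.0000 ⇒ V=0.0000 continue  boundary S*=87.0054
step 6: (k=6,j=0): S=53.3399, (K−S)⁺=50.6501, hold=49.6281 ⇒ V=50.6501 exercise | (k=6,j=1): S=64.8709, (K−S)⁺=39.1191, hold=38.0971 ⇒ V=39.1191 exercise | (k=6,j=2): S=78.8946, (K−S)⁺=25.0954, hold=24.0734 ⇒ V=25.0954 exercise | (k=6,j=3): S=95.9500, (K−S)⁺=8.0400, hold=9.9337 ⇒ V=9.9337 continue | (k=6,j=4): S=116.6924, (K−S)⁺=0.0000, hold=1.7696 ⇒ V=1.7696 continue | (k=6,j=5): S=141.9189, (K−S)⁺=0.0000, hold=0.0000 ⇒ V=0.0000 continue | (k=6,j=6): S=172.5988, (K−S)⁺=0.0000, hold=0.0000 ⇒ V=0.0000 continue  boundary S*=78.8946
step 5: (k=5,j=0): S=58.8235, (K−S)⁺=45.1665, hold=44.1445 ⇒ V=45.1665 exercise | (k=5,j=1): S=71.5399, (K−S)⁺=32.4501, hold=31.4280 ⇒ V=32.4501 exercise | (k=5,j=2): S=87.0054, (K−S)⁺=16.9846, hold=16.9492 ⇒ V=16.9846 exercise | (k=5,j=3): S=105.8142, (K−S)⁺=0.0000, hold=5.5824 ⇒ V=5.5824 continue | (k=5,j=4): S=128.6890, (K−S)⁺=0.0000, hold=0.8302 ⇒ V=0.8302 continue | (k=5,j=5): S=156.5089, (K−S)⁺=0.0000, hold=0.0000 ⇒ V=0.0000 continue  boundary S*=87.0054
step 4: (k=4,j=0): S=64.8709, (K−S)⁺=39.1191, hold=38.0971 ⇒ V=39.1191 exercise | (k=4,j=1): S=78.8946, (K−S)⁺=25.0954, hold=24.0734 ⇒ V=25.0954 exercise | (k=4,j=2): S=95.9500, (K−S)⁺=8.0400, hold=10.8769 ⇒ V=10.8769 continue | (k=4,j=3): S=116.6924, (K−S)⁺=0.0000, hold=3.0516 ⇒ V=3.0516 continue | (k=4,j=4): S=141.9189, (K−S)⁺=0.0000, hold=0.3895 ⇒ V=0.3895 continue  boundary S*=78.8946
step 3: (k=3,j=0): S=71.5399, (K−S)⁺=32.4501, hold=31.4280 ⇒ V=32.4501 exercise | (k=3,j=1): S=87.0054, (K−S)⁺=16.9846, hold=17.4407 ⇒ V=17.4407 continue | (k=3,j=2): S=105.8142, (K−S)⁺=0.0000, hold=6.6929 ⇒ V=6.6929 continue | (k=3,j=3): S=128.6890, (K−S)⁺=0.0000, hold=1.6346 ⇒ V=1.6346 continue  boundary S*=71.5399
step 2: (k=2,j=0): S=78.8946, (K−S)⁺=25.0954, hold=24.3110 ⇒ V=25.0954 exercise | (k=2,j=1): S=95.9500, (K−S)⁺=8.0400, hold=11.6695 ⇒ V=11.6695 continue | (k=2,j=2): S=116.6924, (K−S)⁺=0.0000, hold=3.9917 ⇒ V=3.9917 continue  boundary S*=78.8946
step 1: (k=1,j=0): S=87.0054, (K−S)⁺=16.9846, hold=17.8536 ⇒ V=17.8536 continue | (k=1,j=1): S=105.8142, (K−S)⁺=0.0000, hold=7.5545 ⇒ V=7.5545 continue  boundary S*=-
step 0: (k=0,j=0): S=95.9500, (K−S)⁺=8.0400, hold=12.3121 ⇒ V=12.3121 continue  boundary S*=-

price = 12.3121
boundary = - - 78.8946 71.5399 78.8946 87.0054 78.8946 87.0054
tree:
12.3121
17.8536 7.5545
25.0954 11.6695 3.9917
32.4501 17.4407 6.6929 1.6346
39.1191 25.0954 10.8769 3.0516 0.3895
45.1665 32.4501 16.9846 5.5824 0.8302 0.0000
50.6501 39.1191 25.0954 9.9337 1.7696 0.0000 0.0000
55.6225 45.1665 32.4501 16.9846 3.7720 0.0000 0.0000 0.0000
60.1314 50.6501 39.1191 25.0954 8.0400 0.0000 0.0000 0.0000 0.0000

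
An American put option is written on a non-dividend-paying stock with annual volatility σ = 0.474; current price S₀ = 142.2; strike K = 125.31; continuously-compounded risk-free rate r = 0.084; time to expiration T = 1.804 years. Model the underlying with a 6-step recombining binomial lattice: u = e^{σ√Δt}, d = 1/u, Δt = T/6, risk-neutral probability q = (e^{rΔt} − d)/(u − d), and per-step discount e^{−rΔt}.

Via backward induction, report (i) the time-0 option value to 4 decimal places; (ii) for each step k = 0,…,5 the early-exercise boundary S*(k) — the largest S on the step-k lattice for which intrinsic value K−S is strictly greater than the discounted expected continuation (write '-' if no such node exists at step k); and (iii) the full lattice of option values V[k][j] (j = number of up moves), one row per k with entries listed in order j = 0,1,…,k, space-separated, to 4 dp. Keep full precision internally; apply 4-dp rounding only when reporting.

Δt=0.30067, u=1.29681, d=0.77112, q=0.48404, disc=e^(-rΔt)=0.97506
k=6 terminal: V=max(K-S,0) → 95.4123 75.0304 40.7538 0.0000 0.0000 0.0000 0.0000
k=5: j=0 S=38.7717 intr=86.5383 cont=83.4131 V=86.5383[EX]; j=1 S=65.2032 intr=60.1068 cont=56.9816 V=60.1068[EX]; j=2 S=109.6535 intr=15.6565 cont=20.5028 V=20.5028[hold]; j=3 S=184.4066 intr=0.0000 cont=0.0000 V=0.0000[hold]; j=4 S=310.1205 intr=0.0000 cont=0.0000 V=0.0000[hold]; j=5 S=521.5361 intr=0.0000 cont=0.0000 V=0.0000[hold]  S*(5)=65.2032
k=4: j=0 S=50.2796 intr=75.0304 cont=71.9052 V=75.0304[EX]; j=1 S=84.5562 intr=40.7538 cont=39.9159 V=40.7538[EX]; j=2 S=142.2000 intr=0.0000 cont=10.3148 V=10.3148[hold]; j=3 S=239.1407 intr=0.0000 cont=0.0000 V=0.0000[hold]; j=4 S=402.1679 intr=0.0000 cont=0.0000 V=0.0000[hold]  S*(4)=84.5562
k=3: j=0 S=65.2032 intr=60.1068 cont=56.9816 V=60.1068[EX]; j=1 S=109.6535 intr=15.6565 cont=25.3711 V=25.3711[hold]; j=2 S=184.4066 intr=0.0000 cont=5.1893 V=5.1893[hold]; j=3 S=310.1205 intr=0.0000 cont=0.0000 V=0.0000[hold]  S*(3)=65.2032
k=2: j=0 S=84.5562 intr=40.7538 cont=42.2136 V=42.2136[hold]; j=1 S=142.2000 intr=0.0000 cont=15.2131 V=15.2131[hold]; j=2 S=239.1407 intr=0.0000 cont=2.6107 V=2.6107[hold]  S*(2)=-
k=1: j=0 S=109.6535 intr=15.6565 cont=28.4174 V=28.4174[hold]; j=1 S=184.4066 intr=0.0000 cont=8.8857 V=8.8857[hold]  S*(1)=-
k=0: j=0 S=142.2000 intr=0.0000 cont=18.4903 V=18.4903[hold]  S*(0)=-

price = 18.4903
boundary = - - - 65.2032 84.5562 65.2032
tree:
18.4903
28.4174 8.8857
42.2136 15.2131 2.6107
60.1068 25.3711 5.1893 0.0000
75.0304 40.7538 10.3148 0.0000 0.0000
86.5383 60.1068 20.5028 0.0000 0.0000 0.0000
95.4123 75.0304 40.7538 0.0000 0.0000 0.0000 0.0000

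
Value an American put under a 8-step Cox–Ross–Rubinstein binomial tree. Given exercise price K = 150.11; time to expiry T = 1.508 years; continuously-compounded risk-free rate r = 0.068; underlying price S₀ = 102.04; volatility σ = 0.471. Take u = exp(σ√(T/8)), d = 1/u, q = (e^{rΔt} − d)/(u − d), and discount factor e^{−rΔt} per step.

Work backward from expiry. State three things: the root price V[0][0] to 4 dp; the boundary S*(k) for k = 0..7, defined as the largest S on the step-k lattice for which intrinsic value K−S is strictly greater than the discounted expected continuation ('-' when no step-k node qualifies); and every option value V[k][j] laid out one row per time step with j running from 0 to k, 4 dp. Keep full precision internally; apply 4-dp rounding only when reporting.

price = 51.7548
boundary = - 83.1688 67.7877 83.1688 67.7877 83.1688 102.0400 125.1931
tree:
51.7548
66.9412 36.7176
82.3223 50.4855 22.8111
94.8589 66.9412 34.0413 11.2761
105.0770 82.3223 48.9114 18.8706 3.3640
113.4053 94.8589 66.9412 30.7223 6.5575 0.0000
120.1934 105.0770 82.3223 48.0700 12.7825 0.0000 0.0000
125.7262 113.4053 94.8589 66.9412 24.9169 0.0000 0.0000 0.0000
130.2357 120.1934 105.0770 82.3223 48.0700 0.0000 0.0000 0.0000 0.0000

params: Δt=0.18850 u=1.22690 d=0.81506 q=0.48038 e^(-rΔt)=0.98726
t_8 payoffs: 130.2357 120.1934 105.0770 82.3223 48.0700 0.0000 0.0000 0.0000 0.0000
t_7: node(7,0) S=24.3838 payoff=125.7262 vs cont=123.8143 → 125.7262 [stop]  node(7,1) S=36.7047 payoff=113.4053 vs cont=111.4935 → 113.4053 [stop]  node(7,2) S=55.2511 payoff=94.8589 vs cont=92.9471 → 94.8589 [stop]  node(7,3) S=83.1688 payoff=66.9412 vs cont=65.0293 → 66.9412 [stop]  node(7,4) S=125.1931 payoff=24.9169 vs cont=24.6601 → 24.9169 [stop]  node(7,5) S=188.4516 payoff=0.0000 vs cont=0.0000 → 0.0000 [wait]  node(7,6) S=283.6739 payoff=0.0000 vs cont=0.0000 → 0.0000 [wait]  node(7,7) S=427.0110 payoff=0.0000 vs cont=0.0000 → 0.0000 [wait]  ⇒ S*(7)=125.1931
t_6: node(6,0) S=29.9166 payoff=120.1934 vs cont=118.2816 → 120.1934 [stop]  node(6,1) S=45.0330 payoff=105.0770 vs cont=103.1651 → 105.0770 [stop]  node(6,2) S=67.7877 payoff=82.3223 vs cont=80.4105 → 82.3223 [stop]  node(6,3) S=102.0400 payoff=48.0700 vs cont=46.1582 → 48.0700 [stop]  node(6,4) S=153.5996 payoff=0.0000 vs cont=12.7825 → 12.7825 [wait]  node(6,5) S=231.2116 payoff=0.0000 vs cont=0.0000 → 0.0000 [wait]  node(6,6) S=348.0401 payoff=0.0000 vs cont=0.0000 → 0.0000 [wait]  ⇒ S*(6)=102.0400
t_5: node(5,0) S=36.7047 payoff=113.4053 vs cont=111.4935 → 113.4053 [stop]  node(5,1) S=55.2511 payoff=94.8589 vs cont=92.9471 → 94.8589 [stop]  node(5,2) S=83.1688 payoff=66.9412 vs cont=65.0293 → 66.9412 [stop]  node(5,3) S=125.1931 payoff=24.9169 vs cont=30.7223 → 30.7223 [wait]  node(5,4) S=188.4516 payoff=0.0000 vs cont=6.5575 → 6.5575 [wait]  node(5,5) S=283.6739 payoff=0.0000 vs cont=0.0000 → 0.0000 [wait]  ⇒ S*(5)=83.1688
t_4: node(4,0) S=45.0330 payoff=105.0770 vs cont=103.1651 → 105.0770 [stop]  node(4,1) S=67.7877 payoff=82.3223 vs cont=80.4105 → 82.3223 [stop]  node(4,2) S=102.0400 payoff=48.0700 vs cont=48.9114 → 48.9114 [wait]  node(4,3) S=153.5996 payoff=0.0000 vs cont=18.8706 → 18.8706 [wait]  node(4,4) S=231.2116 payoff=0.0000 vs cont=3.3640 → 3.3640 [wait]  ⇒ S*(4)=67.7877
t_3: node(3,0) S=55.2511 payoff=94.8589 vs cont=92.9471 → 94.8589 [stop]  node(3,1) S=83.1688 payoff=66.9412 vs cont=65.4284 → 66.9412 [stop]  node(3,2) S=125.1931 payoff=24.9169 vs cont=34.0413 → 34.0413 [wait]  node(3,3) S=188.4516 payoff=0.0000 vs cont=11.2761 → 11.2761 [wait]  ⇒ S*(3)=83.1688
t_2: node(2,0) S=67.7877 payoff=82.3223 vs cont=80.4105 → 82.3223 [stop]  node(2,1) S=102.0400 payoff=48.0700 vs cont=50.4855 → 50.4855 [wait]  node(2,2) S=153.5996 payoff=0.0000 vs cont=22.8111 → 22.8111 [wait]  ⇒ S*(2)=67.7877
t_1: node(1,0) S=83.1688 payoff=66.9412 vs cont=66.1749 → 66.9412 [stop]  node(1,1) S=125.1931 payoff=24.9169 vs cont=36.7176 → 36.7176 [wait]  ⇒ S*(1)=83.1688
t_0: node(0,0) S=102.0400 payoff=48.0700 vs cont=51.7548 → 51.7548 [wait]  ⇒ S*(0)=-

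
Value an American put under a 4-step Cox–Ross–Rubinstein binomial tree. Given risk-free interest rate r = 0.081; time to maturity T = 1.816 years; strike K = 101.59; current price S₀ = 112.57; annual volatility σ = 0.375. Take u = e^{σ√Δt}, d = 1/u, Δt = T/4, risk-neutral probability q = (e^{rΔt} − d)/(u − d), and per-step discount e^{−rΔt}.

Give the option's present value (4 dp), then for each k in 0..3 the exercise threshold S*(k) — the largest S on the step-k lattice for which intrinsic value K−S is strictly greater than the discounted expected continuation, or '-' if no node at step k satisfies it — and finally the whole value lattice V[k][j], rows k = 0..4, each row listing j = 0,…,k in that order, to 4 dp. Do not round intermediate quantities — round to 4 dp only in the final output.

price = 10.9781
boundary = - - 67.9131 52.7496
tree:
10.9781
19.5785 3.5372
33.6769 7.4969 0.0000
48.8404 15.8894 0.0000 0.0000
60.6183 33.6769 0.0000 0.0000 0.0000

params: Δt=0.45400 u=1.28746 d=0.77672 q=0.51051 e^(-rΔt)=0.96389
t_4 payoffs: 60.6183 33.6769 0.0000 0.0000 0.0000
t_3: node(3,0) S=52.7496 payoff=48.8404 vs cont=45.1724 → 48.8404 [stop]  node(3,1) S=87.4356 payoff=14.1544 vs cont=15.8894 → 15.8894 [wait]  node(3,2) S=144.9297 payoff=0.0000 vs cont=0.0000 → 0.0000 [wait]  node(3,3) S=240.2295 payoff=0.0000 vs cont=0.0000 → 0.0000 [wait]  ⇒ S*(3)=52.7496
t_2: node(2,0) S=67.9131 payoff=33.6769 vs cont=30.8626 → 33.6769 [stop]  node(2,1) S=112.5700 payoff=0.0000 vs cont=7.4969 → 7.4969 [wait]  node(2,2) S=186.5915 payoff=0.0000 vs cont=0.0000 → 0.0000 [wait]  ⇒ S*(2)=67.9131
t_1: node(1,0) S=87.4356 payoff=14.1544 vs cont=19.5785 → 19.5785 [wait]  node(1,1) S=144.9297 payoff=0.0000 vs cont=3.5372 → 3.5372 [wait]  ⇒ S*(1)=-
t_0: node(0,0) S=112.5700 payoff=0.0000 vs cont=10.9781 → 10.9781 [wait]  ⇒ S*(0)=-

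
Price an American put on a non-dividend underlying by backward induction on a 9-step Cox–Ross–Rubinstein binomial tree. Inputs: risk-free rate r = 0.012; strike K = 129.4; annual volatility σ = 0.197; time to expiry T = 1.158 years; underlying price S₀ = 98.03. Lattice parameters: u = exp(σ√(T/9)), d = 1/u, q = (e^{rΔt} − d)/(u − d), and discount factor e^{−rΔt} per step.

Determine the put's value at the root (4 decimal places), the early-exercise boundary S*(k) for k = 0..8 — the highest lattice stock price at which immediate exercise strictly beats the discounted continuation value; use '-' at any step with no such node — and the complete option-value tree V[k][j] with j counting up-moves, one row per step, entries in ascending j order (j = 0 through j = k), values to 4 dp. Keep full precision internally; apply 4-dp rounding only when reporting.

params: Δt=0.12867 u=1.07322 d=0.93177 q=0.49327 e^(-rΔt)=0.99846
t_9 payoffs: 77.5012 69.6228 60.5485 50.0966 38.0581 24.1922 8.2213 0.0000 0.0000 0.0000
t_8: node(8,0) S=55.6989 payoff=73.7011 vs cont=73.5015 → 73.7011 [stop]  node(8,1) S=64.1541 payoff=65.2459 vs cont=65.0462 → 65.2459 [stop]  node(8,2) S=73.8929 payoff=55.5071 vs cont=55.3075 → 55.5071 [stop]  node(8,3) S=85.1101 payoff=44.2899 vs cont=44.0903 → 44.2899 [stop]  node(8,4) S=98.0300 payoff=31.3700 vs cont=31.1704 → 31.3700 [stop]  node(8,5) S=112.9112 payoff=16.4888 vs cont=16.2891 → 16.4888 [stop]  node(8,6) S=130.0515 payoff=0.0000 vs cont=4.1596 → 4.1596 [wait]  node(8,7) S=149.7936 payoff=0.0000 vs cont=0.0000 → 0.0000 [wait]  node(8,8) S=172.5327 payoff=0.0000 vs cont=0.0000 → 0.0000 [wait]  ⇒ S*(8)=112.9112
t_7: node(7,0) S=59.7772 payoff=69.6228 vs cont=69.4232 → 69.6228 [stop]  node(7,1) S=68.8515 payoff=60.5485 vs cont=60.3488 → 60.5485 [stop]  node(7,2) S=79.3034 payoff=50.0966 vs cont=49.8970 → 50.0966 [stop]  node(7,3) S=91.3419 payoff=38.0581 vs cont=37.8585 → 38.0581 [stop]  node(7,4) S=105.2078 payoff=24.1922 vs cont=23.9925 → 24.1922 [stop]  node(7,5) S=121.1787 payoff=8.2213 vs cont=10.3912 → 10.3912 [wait]  node(7,6) S=139.5739 payoff=0.0000 vs cont=2.1046 → 2.1046 [wait]  node(7,7) S=160.7616 payoff=0.0000 vs cont=0.0000 → 0.0000 [wait]  ⇒ S*(7)=105.2078
t_6: node(6,0) S=64.1541 payoff=65.2459 vs cont=65.0462 → 65.2459 [stop]  node(6,1) S=73.8929 payoff=55.5071 vs cont=55.3075 → 55.5071 [stop]  node(6,2) S=85.1101 payoff=44.2899 vs cont=44.0903 → 44.2899 [stop]  node(6,3) S=98.0300 payoff=31.3700 vs cont=31.1704 → 31.3700 [stop]  node(6,4) S=112.9112 payoff=16.4888 vs cont=17.3578 → 17.3578 [wait]  node(6,5) S=130.0515 payoff=0.0000 vs cont=6.2939 → 6.2939 [wait]  node(6,6) S=149.7936 payoff=0.0000 vs cont=1.0648 → 1.0648 [wait]  ⇒ S*(6)=98.0300
t_5: node(5,0) S=68.8515 payoff=60.5485 vs cont=60.3488 → 60.5485 [stop]  node(5,1) S=79.3034 payoff=50.0966 vs cont=49.8970 → 50.0966 [stop]  node(5,2) S=91.3419 payoff=38.0581 vs cont=37.8585 → 38.0581 [stop]  node(5,3) S=105.2078 payoff=24.1922 vs cont=24.4205 → 24.4205 [wait]  node(5,4) S=121.1787 payoff=8.2213 vs cont=11.8820 → 11.8820 [wait]  node(5,5) S=139.5739 payoff=0.0000 vs cont=3.7089 → 3.7089 [wait]  ⇒ S*(5)=91.3419
t_4: node(4,0) S=73.8929 payoff=55.5071 vs cont=55.3075 → 55.5071 [stop]  node(4,1) S=85.1101 payoff=44.2899 vs cont=44.0903 → 44.2899 [stop]  node(4,2) S=98.0300 payoff=31.3700 vs cont=31.2828 → 31.3700 [stop]  node(4,3) S=112.9112 payoff=16.4888 vs cont=18.2076 → 18.2076 [wait]  node(4,4) S=130.0515 payoff=0.0000 vs cont=7.8384 → 7.8384 [wait]  ⇒ S*(4)=98.0300
t_3: node(3,0) S=79.3034 payoff=50.0966 vs cont=49.8970 → 50.0966 [stop]  node(3,1) S=91.3419 payoff=38.0581 vs cont=37.8585 → 38.0581 [stop]  node(3,2) S=105.2078 payoff=24.1922 vs cont=24.8390 → 24.8390 [wait]  node(3,3) S=121.1787 payoff=8.2213 vs cont=13.0726 → 13.0726 [wait]  ⇒ S*(3)=91.3419
t_2: node(2,0) S=85.1101 payoff=44.2899 vs cont=44.0903 → 44.2899 [stop]  node(2,1) S=98.0300 payoff=31.3700 vs cont=31.4890 → 31.4890 [wait]  node(2,2) S=112.9112 payoff=16.4888 vs cont=19.0057 → 19.0057 [wait]  ⇒ S*(2)=85.1101
t_1: node(1,0) S=91.3419 payoff=38.0581 vs cont=37.9171 → 38.0581 [stop]  node(1,1) S=105.2078 payoff=24.1922 vs cont=25.2923 → 25.2923 [wait]  ⇒ S*(1)=91.3419
t_0: node(0,0) S=98.0300 payoff=31.3700 vs cont=31.7122 → 31.7122 [wait]  ⇒ S*(0)=-

price = 31.7122
boundary = - 91.3419 85.1101 91.3419 98.0300 91.3419 98.0300 105.2078 112.9112
tree:
31.7122
38.0581 25.2923
44.2899 31.4890 19.0057
50.0966 38.0581 24.8390 13.0726
55.5071 44.2899 31.3700 18.2076 7.8384
60.5485 50.0966 38.0581 24.4205 11.8820 3.7089
65.2459 55.5071 44.2899 31.3700 17.3578 6.2939 1.0648
69.6228 60.5485 50.0966 38.0581 24.1922 10.3912 2.1046 0.0000
73.7011 65.2459 55.5071 44.2899 31.3700 16.4888 4.1596 0.0000 0.0000
77.5012 69.6228 60.5485 50.0966 38.0581 24.1922 8.2213 0.0000 0.0000 0.0000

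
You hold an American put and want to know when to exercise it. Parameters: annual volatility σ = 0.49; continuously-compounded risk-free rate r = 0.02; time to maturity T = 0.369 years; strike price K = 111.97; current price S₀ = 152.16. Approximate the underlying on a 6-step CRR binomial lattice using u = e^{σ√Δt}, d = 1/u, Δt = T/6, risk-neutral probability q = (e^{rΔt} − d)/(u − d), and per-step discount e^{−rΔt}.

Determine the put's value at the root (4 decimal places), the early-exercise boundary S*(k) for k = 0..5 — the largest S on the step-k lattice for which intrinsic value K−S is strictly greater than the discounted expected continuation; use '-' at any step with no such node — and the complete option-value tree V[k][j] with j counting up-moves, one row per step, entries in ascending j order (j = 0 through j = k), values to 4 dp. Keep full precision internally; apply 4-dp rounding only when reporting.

Δt=0.06150  u=1.12921  d=0.88558  q=0.47471  discount=0.99877
step 6 (expiry): payoffs max(K−S,0) = 38.5764 18.3852 0.0000 0.0000 0.0000 0.0000 0.0000
step 5: (k=5,j=0): S=82.8766, (K−S)⁺=29.0934, hold=28.9558 ⇒ V=29.0934 exercise | (k=5,j=1): S=105.6767, (K−S)⁺=6.2933, hold=9.6457 ⇒ V=9.6457 continue | (k=5,j=2): S=134.7494, (K−S)⁺=0.0000, hold=0.0000 ⇒ V=0.0000 continue | (k=5,j=3): S=171.8202, (K−S)⁺=0.0000, hold=0.0000 ⇒ V=0.0000 continue | (k=5,j=4): S=219.0896, (K−S)⁺=0.0000, hold=0.0000 ⇒ V=0.0000 continue | (k=5,j=5): S=279.3632, (K−S)⁺=0.0000, hold=0.0000 ⇒ V=0.0000 continue  boundary S*=82.8766
step 4: (k=4,j=0): S=93.5848, (K−S)⁺=18.3852, hold=19.8370 ⇒ V=19.8370 continue | (k=4,j=1): S=119.3309, (K−S)⁺=0.0000, hold=5.0605 ⇒ V=5.0605 continue | (k=4,j=2): S=152.1600, (K−S)⁺=0.0000, hold=0.0000 ⇒ V=0.0000 continue | (k=4,j=3): S=194.0207, (K−S)⁺=0.0000, hold=0.0000 ⇒ V=0.0000 continue | (k=4,j=4): S=247.3976, (K−S)⁺=0.0000, hold=0.0000 ⇒ V=0.0000 continue  boundary S*=-
step 3: (k=3,j=0): S=105.6767, (K−S)⁺=6.2933, hold=12.8067 ⇒ V=12.8067 continue | (k=3,j=1): S=134.7494, (K−S)⁺=0.0000, hold=2.6550 ⇒ V=2.6550 continue | (k=3,j=2): S=171.8202, (K−S)⁺=0.0000, hold=0.0000 ⇒ V=0.0000 continue | (k=3,j=3): S=219.0896, (K−S)⁺=0.0000, hold=0.0000 ⇒ V=0.0000 continue  boundary S*=-
step 2: (k=2,j=0): S=119.3309, (K−S)⁺=0.0000, hold=7.9778 ⇒ V=7.9778 continue | (k=2,j=1): S=152.1600, (K−S)⁺=0.0000, hold=1.3929 ⇒ V=1.3929 continue | (k=2,j=2): S=194.0207, (K−S)⁺=0.0000, hold=0.0000 ⇒ V=0.0000 continue  boundary S*=-
step 1: (k=1,j=0): S=134.7494, (K−S)⁺=0.0000, hold=4.8459 ⇒ V=4.8459 continue | (k=1,j=1): S=171.8202, (K−S)⁺=0.0000, hold=0.7308 ⇒ V=0.7308 continue  boundary S*=-
step 0: (k=0,j=0): S=152.1600, (K−S)⁺=0.0000, hold=2.8889 ⇒ V=2.8889 continue  boundary S*=-

price = 2.8889
boundary = - - - - - 82.8766
tree:
2.8889
4.8459 0.7308
7.9778 1.3929 0.0000
12.8067 2.6550 0.0000 0.0000
19.8370 5.0605 0.0000 0.0000 0.0000
29.0934 9.6457 0.0000 0.0000 0.0000 0.0000
38.5764 18.3852 0.0000 0.0000 0.0000 0.0000 0.0000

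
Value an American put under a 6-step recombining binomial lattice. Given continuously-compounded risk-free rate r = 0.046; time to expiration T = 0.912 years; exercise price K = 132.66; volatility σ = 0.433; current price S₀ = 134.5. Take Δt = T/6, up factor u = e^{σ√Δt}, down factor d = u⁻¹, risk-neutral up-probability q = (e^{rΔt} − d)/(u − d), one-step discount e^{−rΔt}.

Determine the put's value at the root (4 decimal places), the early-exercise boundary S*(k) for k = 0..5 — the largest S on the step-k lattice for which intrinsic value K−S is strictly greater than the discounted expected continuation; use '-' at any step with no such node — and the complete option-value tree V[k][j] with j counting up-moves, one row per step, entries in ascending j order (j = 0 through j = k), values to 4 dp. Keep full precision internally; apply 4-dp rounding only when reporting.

params: Δt=0.15200 u=1.18390 d=0.84467 q=0.47858 e^(-rΔt)=0.99303
t_6 payoffs: 83.8138 64.1961 36.6996 0.0000 0.0000 0.0000 0.0000
t_5: node(5,0) S=57.8291 payoff=74.8309 vs cont=73.9066 → 74.8309 [stop]  node(5,1) S=81.0544 payoff=51.6056 vs cont=50.6813 → 51.6056 [stop]  node(5,2) S=113.6075 payoff=19.0525 vs cont=19.0026 → 19.0525 [stop]  node(5,3) S=159.2346 payoff=0.0000 vs cont=0.0000 → 0.0000 [wait]  node(5,4) S=223.1865 payoff=0.0000 vs cont=0.0000 → 0.0000 [wait]  node(5,5) S=312.8227 payoff=0.0000 vs cont=0.0000 → 0.0000 [wait]  ⇒ S*(5)=113.6075
t_4: node(4,0) S=68.4639 payoff=64.1961 vs cont=63.2718 → 64.1961 [stop]  node(4,1) S=95.9604 payoff=36.6996 vs cont=35.7753 → 36.6996 [stop]  node(4,2) S=134.5000 payoff=0.0000 vs cont=9.8651 → 9.8651 [wait]  node(4,3) S=188.5179 payoff=0.0000 vs cont=0.0000 → 0.0000 [wait]  node(4,4) S=264.2306 payoff=0.0000 vs cont=0.0000 → 0.0000 [wait]  ⇒ S*(4)=95.9604
t_3: node(3,0) S=81.0544 payoff=51.6056 vs cont=50.6813 → 51.6056 [stop]  node(3,1) S=113.6075 payoff=19.0525 vs cont=23.6910 → 23.6910 [wait]  node(3,2) S=159.2346 payoff=0.0000 vs cont=5.1080 → 5.1080 [wait]  node(3,3) S=223.1865 payoff=0.0000 vs cont=0.0000 → 0.0000 [wait]  ⇒ S*(3)=81.0544
t_2: node(2,0) S=95.9604 payoff=36.6996 vs cont=37.9797 → 37.9797 [wait]  node(2,1) S=134.5000 payoff=0.0000 vs cont=14.6944 → 14.6944 [wait]  node(2,2) S=188.5179 payoff=0.0000 vs cont=2.6449 → 2.6449 [wait]  ⇒ S*(2)=-
t_1: node(1,0) S=113.6075 payoff=19.0525 vs cont=26.6489 → 26.6489 [wait]  node(1,1) S=159.2346 payoff=0.0000 vs cont=8.8656 → 8.8656 [wait]  ⇒ S*(1)=-
t_0: node(0,0) S=134.5000 payoff=0.0000 vs cont=18.0118 → 18.0118 [wait]  ⇒ S*(0)=-

price = 18.0118
boundary = - - - 81.0544 95.9604 113.6075
tree:
18.0118
26.6489 8.8656
37.9797 14.6944 2.6449
51.6056 23.6910 5.1080 0.0000
64.1961 36.6996 9.8651 0.0000 0.0000
74.8309 51.6056 19.0525 0.0000 0.0000 0.0000
83.8138 64.1961 36.6996 0.0000 0.0000 0.0000 0.0000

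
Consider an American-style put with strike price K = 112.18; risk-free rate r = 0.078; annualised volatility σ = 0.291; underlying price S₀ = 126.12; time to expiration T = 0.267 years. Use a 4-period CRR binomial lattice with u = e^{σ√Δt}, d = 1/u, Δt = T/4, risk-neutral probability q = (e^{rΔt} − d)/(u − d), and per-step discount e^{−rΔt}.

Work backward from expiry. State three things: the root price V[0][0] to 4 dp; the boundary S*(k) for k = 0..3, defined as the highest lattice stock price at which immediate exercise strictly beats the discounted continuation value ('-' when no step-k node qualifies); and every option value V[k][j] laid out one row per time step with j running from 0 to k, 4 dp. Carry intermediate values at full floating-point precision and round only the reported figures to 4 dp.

price = 1.9181
boundary = - - - 100.6536
tree:
1.9181
3.5463 0.4096
6.4574 0.8505 0.0000
11.5264 1.7661 0.0000 0.0000
18.8163 3.6672 0.0000 0.0000 0.0000

Δt=0.06675  u=1.07808  d=0.92757  q=0.51590  discount=0.99481
step 4 (expiry): payoffs max(K−S,0) = 18.8163 3.6672 0.0000 0.0000 0.0000
step 3: (k=3,j=0): S=100.6536, (K−S)⁺=11.5264, hold=10.9438 ⇒ V=11.5264 exercise | (k=3,j=1): S=116.9856, (K−S)⁺=0.0000, hold=1.7661 ⇒ V=1.7661 continue | (k=3,j=2): S=135.9676, (K−S)⁺=0.0000, hold=0.0000 ⇒ V=0.0000 continue | (k=3,j=3): S=158.0296, (K−S)⁺=0.0000, hold=0.0000 ⇒ V=0.0000 continue  boundary S*=100.6536
step 2: (k=2,j=0): S=108.5128, (K−S)⁺=3.6672, hold=6.4574 ⇒ V=6.4574 continue | (k=2,j=1): S=126.1200, (K−S)⁺=0.0000, hold=0.8505 ⇒ V=0.8505 continue | (k=2,j=2): S=146.5841, (K−S)⁺=0.0000, hold=0.0000 ⇒ V=0.0000 continue  boundary S*=-
step 1: (k=1,j=0): S=116.9856, (K−S)⁺=0.0000, hold=3.5463 ⇒ V=3.5463 continue | (k=1,j=1): S=135.9676, (K−S)⁺=0.0000, hold=0.4096 ⇒ V=0.4096 continue  boundary S*=-
step 0: (k=0,j=0): S=126.1200, (K−S)⁺=0.0000, hold=1.9181 ⇒ V=1.9181 continue  boundary S*=-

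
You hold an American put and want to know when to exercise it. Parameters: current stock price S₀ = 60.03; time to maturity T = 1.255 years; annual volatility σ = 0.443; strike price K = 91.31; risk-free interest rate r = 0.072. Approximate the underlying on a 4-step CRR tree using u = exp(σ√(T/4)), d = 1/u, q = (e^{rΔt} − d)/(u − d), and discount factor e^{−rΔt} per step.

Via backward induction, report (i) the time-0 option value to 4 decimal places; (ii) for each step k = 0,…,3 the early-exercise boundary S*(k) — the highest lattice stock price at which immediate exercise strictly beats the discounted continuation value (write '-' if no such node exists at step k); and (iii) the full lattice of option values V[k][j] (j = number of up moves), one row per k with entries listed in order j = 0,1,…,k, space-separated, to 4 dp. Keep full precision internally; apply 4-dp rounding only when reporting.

price = 31.6904
boundary = - 46.8385 60.0300 46.8385
tree:
31.6904
44.4715 19.5524
54.7642 31.2800 7.9652
62.7951 44.4715 15.7846 0.0000
69.0612 54.7642 31.2800 0.0000 0.0000

params: Δt=0.31375 u=1.28164 d=0.78025 q=0.48385 e^(-rΔt)=0.97766
t_4 payoffs: 69.0612 54.7642 31.2800 0.0000 0.0000
t_3: node(3,0) S=28.5149 payoff=62.7951 vs cont=60.7555 → 62.7951 [stop]  node(3,1) S=46.8385 payoff=44.4715 vs cont=42.4319 → 44.4715 [stop]  node(3,2) S=76.9368 payoff=14.3732 vs cont=15.7846 → 15.7846 [wait]  node(3,3) S=126.3761 payoff=0.0000 vs cont=0.0000 → 0.0000 [wait]  ⇒ S*(3)=46.8385
t_2: node(2,0) S=36.5458 payoff=54.7642 vs cont=52.7246 → 54.7642 [stop]  node(2,1) S=60.0300 payoff=31.2800 vs cont=29.9080 → 31.2800 [stop]  node(2,2) S=98.6051 payoff=0.0000 vs cont=7.9652 → 7.9652 [wait]  ⇒ S*(2)=60.0300
t_1: node(1,0) S=46.8385 payoff=44.4715 vs cont=42.4319 → 44.4715 [stop]  node(1,1) S=76.9368 payoff=14.3732 vs cont=19.5524 → 19.5524 [wait]  ⇒ S*(1)=46.8385
t_0: node(0,0) S=60.0300 payoff=31.2800 vs cont=31.6904 → 31.6904 [wait]  ⇒ S*(0)=-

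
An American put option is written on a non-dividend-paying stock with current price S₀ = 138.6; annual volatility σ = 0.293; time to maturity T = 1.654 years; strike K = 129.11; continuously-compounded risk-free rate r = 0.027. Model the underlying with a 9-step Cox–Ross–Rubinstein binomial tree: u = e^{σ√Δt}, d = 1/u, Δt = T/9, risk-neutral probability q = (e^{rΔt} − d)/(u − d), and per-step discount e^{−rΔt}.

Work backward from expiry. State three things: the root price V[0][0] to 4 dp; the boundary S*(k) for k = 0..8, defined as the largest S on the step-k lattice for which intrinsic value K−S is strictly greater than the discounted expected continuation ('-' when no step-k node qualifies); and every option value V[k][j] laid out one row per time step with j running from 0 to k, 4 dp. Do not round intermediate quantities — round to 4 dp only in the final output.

params: Δt=0.18378 u=1.13384 d=0.88196 q=0.48839 e^(-rΔt)=0.99505
t_9 payoffs: 84.3583 71.5779 55.1476 34.0250 6.8702 0.0000 0.0000 0.0000 0.0000 0.0000
t_8: node(8,0) S=50.7411 payoff=78.3689 vs cont=77.7299 → 78.3689 [stop]  node(8,1) S=65.2320 payoff=63.8780 vs cont=63.2390 → 63.8780 [stop]  node(8,2) S=83.8613 payoff=45.2487 vs cont=44.6097 → 45.2487 [stop]  node(8,3) S=107.8108 payoff=21.2992 vs cont=20.6601 → 21.2992 [stop]  node(8,4) S=138.6000 payoff=0.0000 vs cont=3.4975 → 3.4975 [wait]  node(8,5) S=178.1821 payoff=0.0000 vs cont=0.0000 → 0.0000 [wait]  node(8,6) S=229.0683 payoff=0.0000 vs cont=0.0000 → 0.0000 [wait]  node(8,7) S=294.4869 payoff=0.0000 vs cont=0.0000 → 0.0000 [wait]  node(8,8) S=378.5881 payoff=0.0000 vs cont=0.0000 → 0.0000 [wait]  ⇒ S*(8)=107.8108
t_7: node(7,0) S=57.5321 payoff=71.5779 vs cont=70.9389 → 71.5779 [stop]  node(7,1) S=73.9624 payoff=55.1476 vs cont=54.5086 → 55.1476 [stop]  node(7,2) S=95.0850 payoff=34.0250 vs cont=33.3860 → 34.0250 [stop]  node(7,3) S=122.2398 payoff=6.8702 vs cont=12.5426 → 12.5426 [wait]  node(7,4) S=157.1497 payoff=0.0000 vs cont=1.7805 → 1.7805 [wait]  node(7,5) S=202.0294 payoff=0.0000 vs cont=0.0000 → 0.0000 [wait]  node(7,6) S=259.7261 payoff=0.0000 vs cont=0.0000 → 0.0000 [wait]  node(7,7) S=333.9000 payoff=0.0000 vs cont=0.0000 → 0.0000 [wait]  ⇒ S*(7)=95.0850
t_6: node(6,0) S=65.2320 payoff=63.8780 vs cont=63.2390 → 63.8780 [stop]  node(6,1) S=83.8613 payoff=45.2487 vs cont=44.6097 → 45.2487 [stop]  node(6,2) S=107.8108 payoff=21.2992 vs cont=23.4168 → 23.4168 [wait]  node(6,3) S=138.6000 payoff=0.0000 vs cont=7.2505 → 7.2505 [wait]  node(6,4) S=178.1821 payoff=0.0000 vs cont=0.9064 → 0.9064 [wait]  node(6,5) S=229.0683 payoff=0.0000 vs cont=0.0000 → 0.0000 [wait]  node(6,6) S=294.4869 payoff=0.0000 vs cont=0.0000 → 0.0000 [wait]  ⇒ S*(6)=83.8613
t_5: node(5,0) S=73.9624 payoff=55.1476 vs cont=54.5086 → 55.1476 [stop]  node(5,1) S=95.0850 payoff=34.0250 vs cont=34.4151 → 34.4151 [wait]  node(5,2) S=122.2398 payoff=6.8702 vs cont=15.4445 → 15.4445 [wait]  node(5,3) S=157.1497 payoff=0.0000 vs cont=4.1315 → 4.1315 [wait]  node(5,4) S=202.0294 payoff=0.0000 vs cont=0.4614 → 0.4614 [wait]  node(5,5) S=259.7261 payoff=0.0000 vs cont=0.0000 → 0.0000 [wait]  ⇒ S*(5)=73.9624
t_4: node(4,0) S=83.8613 payoff=45.2487 vs cont=44.7992 → 45.2487 [stop]  node(4,1) S=107.8108 payoff=21.2992 vs cont=25.0256 → 25.0256 [wait]  node(4,2) S=138.6000 payoff=0.0000 vs cont=9.8703 → 9.8703 [wait]  node(4,3) S=178.1821 payoff=0.0000 vs cont=2.3275 → 2.3275 [wait]  node(4,4) S=229.0683 payoff=0.0000 vs cont=0.2349 → 0.2349 [wait]  ⇒ S*(4)=83.8613
t_3: node(3,0) S=95.0850 payoff=34.0250 vs cont=35.1969 → 35.1969 [wait]  node(3,1) S=122.2398 payoff=6.8702 vs cont=17.5367 → 17.5367 [wait]  node(3,2) S=157.1497 payoff=0.0000 vs cont=6.1559 → 6.1559 [wait]  node(3,3) S=202.0294 payoff=0.0000 vs cont=1.2991 → 1.2991 [wait]  ⇒ S*(3)=-
t_2: node(2,0) S=107.8108 payoff=21.2992 vs cont=26.4403 → 26.4403 [wait]  node(2,1) S=138.6000 payoff=0.0000 vs cont=11.9191 → 11.9191 [wait]  node(2,2) S=178.1821 payoff=0.0000 vs cont=3.7651 → 3.7651 [wait]  ⇒ S*(2)=-
t_1: node(1,0) S=122.2398 payoff=6.8702 vs cont=19.2526 → 19.2526 [wait]  node(1,1) S=157.1497 payoff=0.0000 vs cont=7.8975 → 7.8975 [wait]  ⇒ S*(1)=-
t_0: node(0,0) S=138.6000 payoff=0.0000 vs cont=13.6390 → 13.6390 [wait]  ⇒ S*(0)=-

price = 13.6390
boundary = - - - - 83.8613 73.9624 83.8613 95.0850 107.8108
tree:
13.6390
19.2526 7.8975
26.4403 11.9191 3.7651
35.1969 17.5367 6.1559 1.2991
45.2487 25.0256 9.8703 2.3275 0.2349
55.1476 34.4151 15.4445 4.1315 0.4614 0.0000
63.8780 45.2487 23.4168 7.2505 0.9064 0.0000 0.0000
71.5779 55.1476 34.0250 12.5426 1.7805 0.0000 0.0000 0.0000
78.3689 63.8780 45.2487 21.2992 3.4975 0.0000 0.0000 0.0000 0.0000
84.3583 71.5779 55.1476 34.0250 6.8702 0.0000 0.0000 0.0000 0.0000 0.0000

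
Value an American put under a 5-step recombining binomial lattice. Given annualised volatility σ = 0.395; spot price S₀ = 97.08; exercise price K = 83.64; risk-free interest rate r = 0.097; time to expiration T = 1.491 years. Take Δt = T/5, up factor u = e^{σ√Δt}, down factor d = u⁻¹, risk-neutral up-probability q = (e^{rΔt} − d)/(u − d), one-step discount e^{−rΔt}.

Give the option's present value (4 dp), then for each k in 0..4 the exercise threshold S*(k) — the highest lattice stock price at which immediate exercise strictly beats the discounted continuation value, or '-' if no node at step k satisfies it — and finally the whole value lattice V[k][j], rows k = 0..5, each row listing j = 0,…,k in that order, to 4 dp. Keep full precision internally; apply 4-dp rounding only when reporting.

price = 7.5554
boundary = - - - 50.8273 63.0630
tree:
7.5554
12.8039 3.0201
20.9854 5.7928 0.5687
32.8127 10.9917 1.2039 0.0000
42.6744 20.5770 2.5487 0.0000 0.0000
50.6226 32.8127 5.3958 0.0000 0.0000 0.0000

params: Δt=0.29820 u=1.24073 d=0.80598 q=0.51379 e^(-rΔt)=0.97149
t_5 payoffs: 50.6226 32.8127 5.3958 0.0000 0.0000 0.0000
t_4: node(4,0) S=40.9656 payoff=42.6744 vs cont=40.2897 → 42.6744 [stop]  node(4,1) S=63.0630 payoff=20.5770 vs cont=18.1923 → 20.5770 [stop]  node(4,2) S=97.0800 payoff=0.0000 vs cont=2.5487 → 2.5487 [wait]  node(4,3) S=149.4462 payoff=0.0000 vs cont=0.0000 → 0.0000 [wait]  node(4,4) S=230.0593 payoff=0.0000 vs cont=0.0000 → 0.0000 [wait]  ⇒ S*(4)=63.0630
t_3: node(3,0) S=50.8273 payoff=32.8127 vs cont=30.4280 → 32.8127 [stop]  node(3,1) S=78.2442 payoff=5.3958 vs cont=10.9917 → 10.9917 [wait]  node(3,2) S=120.4501 payoff=0.0000 vs cont=1.2039 → 1.2039 [wait]  node(3,3) S=185.4224 payoff=0.0000 vs cont=0.0000 → 0.0000 [wait]  ⇒ S*(3)=50.8273
t_2: node(2,0) S=63.0630 payoff=20.5770 vs cont=20.9854 → 20.9854 [wait]  node(2,1) S=97.0800 payoff=0.0000 vs cont=5.7928 → 5.7928 [wait]  node(2,2) S=149.4462 payoff=0.0000 vs cont=0.5687 → 0.5687 [wait]  ⇒ S*(2)=-
t_1: node(1,0) S=78.2442 payoff=5.3958 vs cont=12.8039 → 12.8039 [wait]  node(1,1) S=120.4501 payoff=0.0000 vs cont=3.0201 → 3.0201 [wait]  ⇒ S*(1)=-
t_0: node(0,0) S=97.0800 payoff=0.0000 vs cont=7.5554 → 7.5554 [wait]  ⇒ S*(0)=-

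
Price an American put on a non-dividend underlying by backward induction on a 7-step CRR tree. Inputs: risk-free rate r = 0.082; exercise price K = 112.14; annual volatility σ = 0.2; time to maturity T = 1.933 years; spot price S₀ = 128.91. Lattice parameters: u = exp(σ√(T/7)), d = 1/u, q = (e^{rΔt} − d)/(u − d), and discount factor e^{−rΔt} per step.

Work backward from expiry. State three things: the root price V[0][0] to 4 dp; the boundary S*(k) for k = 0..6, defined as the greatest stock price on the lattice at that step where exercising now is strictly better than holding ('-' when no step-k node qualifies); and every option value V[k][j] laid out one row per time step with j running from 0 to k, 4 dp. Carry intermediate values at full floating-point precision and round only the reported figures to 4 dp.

price = 2.7087
boundary = - - - 94.0493 84.6665 94.0493 104.4718
tree:
2.7087
5.2599 0.9867
9.9284 2.1207 0.2128
18.0907 4.4685 0.5214 0.0000
27.4735 9.1660 1.2774 0.0000 0.0000
35.9202 18.0907 3.1298 0.0000 0.0000 0.0000
43.5242 27.4735 7.6682 0.0000 0.0000 0.0000 0.0000
50.3696 35.9202 18.0907 0.0000 0.0000 0.0000 0.0000 0.0000

Δt=0.27614, u=1.11082, d=0.90024, q=0.58250, disc=e^(-rΔt)=0.97761
k=7 terminal: V=max(K-S,0) → 50.3696 35.9202 18.0907 0.0000 0.0000 0.0000 0.0000 0.0000
k=6: j=0 S=68.6158 intr=43.5242 cont=41.0135 V=43.5242[EX]; j=1 S=84.6665 intr=27.4735 cont=24.9628 V=27.4735[EX]; j=2 S=104.4718 intr=7.6682 cont=7.3837 V=7.6682[EX]; j=3 S=128.9100 intr=0.0000 cont=0.0000 V=0.0000[hold]; j=4 S=159.0648 intr=0.0000 cont=0.0000 V=0.0000[hold]; j=5 S=196.2735 intr=0.0000 cont=0.0000 V=0.0000[hold]; j=6 S=242.1860 intr=0.0000 cont=0.0000 V=0.0000[hold]  S*(6)=104.4718
k=5: j=0 S=76.2198 intr=35.9202 cont=33.4094 V=35.9202[EX]; j=1 S=94.0493 intr=18.0907 cont=15.5800 V=18.0907[EX]; j=2 S=116.0494 intr=0.0000 cont=3.1298 V=3.1298[hold]; j=3 S=143.1958 intr=0.0000 cont=0.0000 V=0.0000[hold]; j=4 S=176.6924 intr=0.0000 cont=0.0000 V=0.0000[hold]; j=5 S=218.0245 intr=0.0000 cont=0.0000 V=0.0000[hold]  S*(5)=94.0493
k=4: j=0 S=84.6665 intr=27.4735 cont=24.9628 V=27.4735[EX]; j=1 S=104.4718 intr=7.6682 cont=9.1660 V=9.1660[hold]; j=2 S=128.9100 intr=0.0000 cont=1.2774 V=1.2774[hold]; j=3 S=159.0648 intr=0.0000 cont=0.0000 V=0.0000[hold]; j=4 S=196.2735 intr=0.0000 cont=0.0000 V=0.0000[hold]  S*(4)=84.6665
k=3: j=0 S=94.0493 intr=18.0907 cont=16.4329 V=18.0907[EX]; j=1 S=116.0494 intr=0.0000 cont=4.4685 V=4.4685[hold]; j=2 S=143.1958 intr=0.0000 cont=0.5214 V=0.5214[hold]; j=3 S=176.6924 intr=0.0000 cont=0.0000 V=0.0000[hold]  S*(3)=94.0493
k=2: j=0 S=104.4718 intr=7.6682 cont=9.9284 V=9.9284[hold]; j=1 S=128.9100 intr=0.0000 cont=2.1207 V=2.1207[hold]; j=2 S=159.0648 intr=0.0000 cont=0.2128 V=0.2128[hold]  S*(2)=-
k=1: j=0 S=116.0494 intr=0.0000 cont=5.2599 V=5.2599[hold]; j=1 S=143.1958 intr=0.0000 cont=0.9867 V=0.9867[hold]  S*(1)=-
k=0: j=0 S=128.9100 intr=0.0000 cont=2.7087 V=2.7087[hold]  S*(0)=-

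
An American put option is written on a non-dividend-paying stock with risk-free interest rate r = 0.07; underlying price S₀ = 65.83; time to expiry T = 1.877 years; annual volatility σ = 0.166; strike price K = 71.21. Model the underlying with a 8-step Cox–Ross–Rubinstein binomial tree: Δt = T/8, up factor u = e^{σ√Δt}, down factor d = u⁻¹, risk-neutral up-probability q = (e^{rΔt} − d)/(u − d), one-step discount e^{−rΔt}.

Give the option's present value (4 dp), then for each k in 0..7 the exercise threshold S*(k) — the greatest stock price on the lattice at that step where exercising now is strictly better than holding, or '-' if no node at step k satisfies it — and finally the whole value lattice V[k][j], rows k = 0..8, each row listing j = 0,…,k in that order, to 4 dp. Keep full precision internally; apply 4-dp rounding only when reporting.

price = 6.2926
boundary = - 60.7440 56.0510 60.7440 56.0510 60.7440 56.0510 60.7440
tree:
6.2926
10.4660 3.4835
15.1590 6.1324 1.6860
19.4895 10.4660 3.2040 0.6471
23.4854 15.1590 5.9020 1.3633 0.1527
27.1726 19.4895 10.4660 2.8022 0.3720 0.0000
30.5749 23.4854 15.1590 5.5615 0.9063 0.0000 0.0000
33.7144 27.1726 19.4895 10.4660 2.2081 0.0000 0.0000 0.0000
36.6112 30.5749 23.4854 15.1590 5.3800 0.0000 0.0000 0.0000 0.0000

Δt=0.23463, u=1.08373, d=0.92274, q=0.58277, disc=e^(-rΔt)=0.98371
k=8 terminal: V=max(K-S,0) → 36.6112 30.5749 23.4854 15.1590 5.3800 0.0000 0.0000 0.0000 0.0000
k=7: j=0 S=37.4956 intr=33.7144 cont=32.5544 V=33.7144[EX]; j=1 S=44.0374 intr=27.1726 cont=26.0126 V=27.1726[EX]; j=2 S=51.7205 intr=19.4895 cont=18.3295 V=19.4895[EX]; j=3 S=60.7440 intr=10.4660 cont=9.3060 V=10.4660[EX]; j=4 S=71.3418 intr=0.0000 cont=2.2081 V=2.2081[hold]; j=5 S=83.7886 intr=0.0000 cont=0.0000 V=0.0000[hold]; j=6 S=98.4070 intr=0.0000 cont=0.0000 V=0.0000[hold]; j=7 S=115.5758 intr=0.0000 cont=0.0000 V=0.0000[hold]  S*(7)=60.7440
k=6: j=0 S=40.6351 intr=30.5749 cont=29.4149 V=30.5749[EX]; j=1 S=47.7246 intr=23.4854 cont=22.3254 V=23.4854[EX]; j=2 S=56.0510 intr=15.1590 cont=13.9991 V=15.1590[EX]; j=3 S=65.8300 intr=5.3800 cont=5.5615 V=5.5615[hold]; j=4 S=77.3152 intr=0.0000 cont=0.9063 V=0.9063[hold]; j=5 S=90.8041 intr=0.0000 cont=0.0000 V=0.0000[hold]; j=6 S=106.6465 intr=0.0000 cont=0.0000 V=0.0000[hold]  S*(6)=56.0510
k=5: j=0 S=44.0374 intr=27.1726 cont=26.0126 V=27.1726[EX]; j=1 S=51.7205 intr=19.4895 cont=18.3295 V=19.4895[EX]; j=2 S=60.7440 intr=10.4660 cont=9.4100 V=10.4660[EX]; j=3 S=71.3418 intr=0.0000 cont=2.8022 V=2.8022[hold]; j=4 S=83.7886 intr=0.0000 cont=0.3720 V=0.3720[hold]; j=5 S=98.4070 intr=0.0000 cont=0.0000 V=0.0000[hold]  S*(5)=60.7440
k=4: j=0 S=47.7246 intr=23.4854 cont=22.3254 V=23.4854[EX]; j=1 S=56.0510 intr=15.1590 cont=13.9991 V=15.1590[EX]; j=2 S=65.8300 intr=5.3800 cont=5.9020 V=5.9020[hold]; j=3 S=77.3152 intr=0.0000 cont=1.3633 V=1.3633[hold]; j=4 S=90.8041 intr=0.0000 cont=0.1527 V=0.1527[hold]  S*(4)=56.0510
k=3: j=0 S=51.7205 intr=19.4895 cont=18.3295 V=19.4895[EX]; j=1 S=60.7440 intr=10.4660 cont=9.6053 V=10.4660[EX]; j=2 S=71.3418 intr=0.0000 cont=3.2040 V=3.2040[hold]; j=3 S=83.7886 intr=0.0000 cont=0.6471 V=0.6471[hold]  S*(3)=60.7440
k=2: j=0 S=56.0510 intr=15.1590 cont=13.9991 V=15.1590[EX]; j=1 S=65.8300 intr=5.3800 cont=6.1324 V=6.1324[hold]; j=2 S=77.3152 intr=0.0000 cont=1.6860 V=1.6860[hold]  S*(2)=56.0510
k=1: j=0 S=60.7440 intr=10.4660 cont=9.7373 V=10.4660[EX]; j=1 S=71.3418 intr=0.0000 cont=3.4835 V=3.4835[hold]  S*(1)=60.7440
k=0: j=0 S=65.8300 intr=5.3800 cont=6.2926 V=6.2926[hold]  S*(0)=-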